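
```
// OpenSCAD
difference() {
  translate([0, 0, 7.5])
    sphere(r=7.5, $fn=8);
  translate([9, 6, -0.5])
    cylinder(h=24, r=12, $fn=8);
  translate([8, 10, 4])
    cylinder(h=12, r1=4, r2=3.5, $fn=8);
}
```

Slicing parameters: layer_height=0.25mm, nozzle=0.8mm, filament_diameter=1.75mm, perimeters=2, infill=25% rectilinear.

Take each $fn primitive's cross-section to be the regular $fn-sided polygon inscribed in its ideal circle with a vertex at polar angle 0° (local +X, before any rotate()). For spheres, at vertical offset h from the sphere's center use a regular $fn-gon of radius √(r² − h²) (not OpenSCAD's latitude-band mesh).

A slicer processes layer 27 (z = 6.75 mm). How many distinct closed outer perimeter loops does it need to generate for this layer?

1

At z = 6.75 mm: the sphere: section is a regular 8-gon, circumradius = √(r²−h²) = √(7.5²−0.75²) = 7.462; the r=12 cylinder at (9, 6) gives a regular 8-gon of circumradius 12 (constant along its height); the cone at (8, 10): at t=0.229 of its height the radius interpolates to r₁+(r₂−r₁)t = 3.885, giving a regular 8-gon of that circumradius; Taking the first minus the rest: starting from the r=7.5 sphere, the r=12 cylinder at (9, 6) partially overlaps it — only the 75.89 mm² overlap (of its 407.29 mm²) is removed, clipping the outline; the cone at (8, 10) misses the remaining region (no effect) — 1 connected region. The result has 1 disconnected region.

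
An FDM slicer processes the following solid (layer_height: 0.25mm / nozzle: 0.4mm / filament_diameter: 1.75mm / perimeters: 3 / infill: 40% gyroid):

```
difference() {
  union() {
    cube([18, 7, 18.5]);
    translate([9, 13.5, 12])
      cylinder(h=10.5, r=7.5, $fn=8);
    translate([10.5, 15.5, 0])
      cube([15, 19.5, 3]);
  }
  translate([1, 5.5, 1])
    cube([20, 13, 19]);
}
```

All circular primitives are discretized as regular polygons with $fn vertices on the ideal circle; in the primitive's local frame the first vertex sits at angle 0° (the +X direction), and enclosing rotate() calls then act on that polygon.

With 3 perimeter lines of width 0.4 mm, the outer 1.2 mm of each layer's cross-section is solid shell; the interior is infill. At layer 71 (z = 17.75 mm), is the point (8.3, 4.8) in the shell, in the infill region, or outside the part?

At z = 17.75 mm: the cube is present — its section is the full 18×7 rectangle; the cylinder at (9, 13.5): section is a regular 8-gon, circumradius r=7.5; the cube at (10.5, 15.5) does not reach this height (z outside [0, 3]); Taking the union: the regions partially overlap (shared area 2.41 mm²), so overlapping operands fuse into one piece — 1 connected region; the 20×13 cube at (1, 5.5) contributes its full rectangle; After the difference (first − rest): starting from that combined region, the 20×13 cube at (1, 5.5) partially overlaps it — only the 167.28 mm² overlap (of its 260.00 mm²) is removed, clipping the outline — 2 connected regions. Overall, the cross-section has 2 separate islands. The nearest boundary edge runs (1.00, 5.50)→(18.00, 5.50); distance from the point to it = 0.70 mm. (Shell/infill is judged within the island containing the point — the largest one.) The point is inside the cross-section, 0.70 mm from the nearest boundary — within the 1.2 mm shell band (3 × 0.4).

shell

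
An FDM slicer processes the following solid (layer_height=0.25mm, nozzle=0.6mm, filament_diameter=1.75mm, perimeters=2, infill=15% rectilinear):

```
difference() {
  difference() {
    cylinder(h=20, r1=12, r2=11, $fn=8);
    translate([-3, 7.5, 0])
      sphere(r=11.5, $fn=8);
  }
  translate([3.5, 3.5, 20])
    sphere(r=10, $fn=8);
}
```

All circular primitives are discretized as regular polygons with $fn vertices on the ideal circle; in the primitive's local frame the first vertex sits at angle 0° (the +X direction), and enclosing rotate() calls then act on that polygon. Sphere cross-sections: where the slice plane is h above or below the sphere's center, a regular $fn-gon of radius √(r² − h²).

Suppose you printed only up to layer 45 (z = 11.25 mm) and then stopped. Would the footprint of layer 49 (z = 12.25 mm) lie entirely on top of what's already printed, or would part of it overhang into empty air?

part overhangs

Compare the two slices. At z = 11.25: the cone: at t=0.562 of its height the radius interpolates to r₁+(r₂−r₁)t = 11.438, giving a regular 8-gon of that circumradius (area = (8/2)·11.438²·sin(360°/8) = 370.00 mm²); the r=11.5 sphere at (-3, 7.5) contributes a regular 8-gon of circumradius √(11.5²−11.25²) = 2.385 (area = (8/2)·2.385²·sin(360°/8) = 16.09 mm²); Subtracting the remaining from the first: starting from the cone (370.00 mm²), the r=11.5 sphere at (-3, 7.5) lies wholly inside it (removes its full 16.09 mm² and its 14.60 mm outline becomes a hole wall) — area = 353.92 mm²; the sphere at (3.5, 3.5): section is a regular 8-gon, circumradius = √(r²−h²) = √(10²−8.75²) = 4.841 (area = (8/2)·4.841²·sin(360°/8) = 66.29 mm²); Subtracting the remaining from the first: starting from that combined region (353.92 mm²), the r=10 sphere at (3.5, 3.5) lies wholly inside it (removes its full 66.29 mm² and its 29.64 mm outline becomes a hole wall) — area = 287.63 mm². At z = 12.25: the cone (r1=12→r2=11) has section circumradius 11.387 here — a regular 8-gon (area = (8/2)·11.387²·sin(360°/8) = 366.78 mm²); the sphere at (-3, 7.5) is not intersected at this z (|z−center|=12.250 > r=11.5); After the difference (first − rest): none of the subtracted shapes is present at this height, so the cone is unchanged — area = 366.78 mm²; the r=10 sphere at (3.5, 3.5) slices to a regular 8-gon of circumradius 6.320 (√(r²−h²) with h=7.75 from center) (area = (8/2)·6.320²·sin(360°/8) = 112.96 mm²); After the difference (first − rest): starting from that combined region (366.78 mm²), the r=10 sphere at (3.5, 3.5) lies wholly inside it (removes its full 112.96 mm² and its 38.69 mm outline becomes a hole wall) — area = 253.82 mm². Checking containment: at z = 12.25 the cross-section extends beyond the z = 11.25 cross-section by about 14.92 mm².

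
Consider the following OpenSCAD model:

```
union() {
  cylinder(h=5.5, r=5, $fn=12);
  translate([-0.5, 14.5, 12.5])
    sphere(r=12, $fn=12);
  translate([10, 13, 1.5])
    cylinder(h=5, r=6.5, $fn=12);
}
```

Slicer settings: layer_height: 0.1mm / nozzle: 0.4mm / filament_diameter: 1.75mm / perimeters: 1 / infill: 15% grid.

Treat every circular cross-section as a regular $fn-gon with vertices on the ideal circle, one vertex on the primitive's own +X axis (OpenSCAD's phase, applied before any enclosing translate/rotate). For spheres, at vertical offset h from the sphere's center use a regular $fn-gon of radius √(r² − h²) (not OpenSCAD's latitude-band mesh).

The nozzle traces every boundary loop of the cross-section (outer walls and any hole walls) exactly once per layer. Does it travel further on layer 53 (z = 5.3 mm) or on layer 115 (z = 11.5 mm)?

Layer 53 (z = 5.3): the cylinder: section is a regular 12-gon, circumradius r=5 (perimeter = 2·12·5.000·sin(180°/12) = 31.06 mm); the r=12 sphere at (-0.5, 14.5) contributes a regular 12-gon of circumradius √(12²−7.2²) = 9.600 (perimeter = 2·12·9.600·sin(180°/12) = 59.63 mm); the r=6.5 cylinder at (10, 13) contributes a regular 12-gon of circumradius 6.5 (perimeter = 2·12·6.500·sin(180°/12) = 40.38 mm); Taking the union: the regions partially overlap (shared area 39.93 mm²), so the edge portions inside another operand are dropped and the merged outline is re-measured after clipping — boundary = 105.34 mm. So its perimeter = 105.34 mm. Layer 115 (z = 11.5): the cylinder does not reach this height (z outside [0, 5.5]); the r=12 sphere at (-0.5, 14.5) slices to a regular 12-gon of circumradius 11.958 (√(r²−h²) with h=1 from center) (perimeter = 2·12·11.958·sin(180°/12) = 74.28 mm); the cylinder at (10, 13) is not intersected at this z (z outside [1.5, 6.5]); Combining (union): only the r=12 sphere at (-0.5, 14.5) is present, so the union is just that shape — boundary = 74.28 mm. So its perimeter = 74.28 mm. Layer 53 is larger (105.34 vs 74.28 mm).

layer 53 (z = 5.3 mm)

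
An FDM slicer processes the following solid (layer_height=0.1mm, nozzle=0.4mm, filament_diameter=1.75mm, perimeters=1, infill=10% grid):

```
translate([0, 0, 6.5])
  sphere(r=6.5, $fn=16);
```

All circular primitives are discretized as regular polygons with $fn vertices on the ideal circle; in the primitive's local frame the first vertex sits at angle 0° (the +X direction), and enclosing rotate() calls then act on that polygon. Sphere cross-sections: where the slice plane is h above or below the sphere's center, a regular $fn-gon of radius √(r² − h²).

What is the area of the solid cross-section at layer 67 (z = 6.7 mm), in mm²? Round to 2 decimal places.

At z = 6.7 mm: the sphere: section is a regular 16-gon, circumradius = √(r²−h²) = √(6.5²−0.2²) = 6.497 (area = (16/2)·6.497²·sin(360°/16) = 129.22 mm²). Overall, the cross-section is a single solid region. Net area = 129.22 mm².

129.22 mm²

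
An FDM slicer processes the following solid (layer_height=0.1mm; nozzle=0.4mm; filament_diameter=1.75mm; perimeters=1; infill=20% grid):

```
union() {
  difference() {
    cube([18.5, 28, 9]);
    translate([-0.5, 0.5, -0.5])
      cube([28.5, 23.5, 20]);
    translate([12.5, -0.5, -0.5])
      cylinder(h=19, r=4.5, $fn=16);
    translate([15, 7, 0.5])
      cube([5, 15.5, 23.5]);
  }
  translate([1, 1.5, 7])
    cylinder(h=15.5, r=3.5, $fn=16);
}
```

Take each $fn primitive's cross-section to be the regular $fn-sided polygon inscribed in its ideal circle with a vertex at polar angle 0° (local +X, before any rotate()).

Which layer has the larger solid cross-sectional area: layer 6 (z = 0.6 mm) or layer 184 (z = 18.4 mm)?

layer 6 (z = 0.6 mm)

Layer 6 (z = 0.6): the 18.5×28 cube contributes its full rectangle (area 518.00 mm²); the cube at (-0.5, 0.5) is present — its section is the full 28.5×23.5 rectangle (area 669.75 mm²); the r=4.5 cylinder at (12.5, -0.5) gives a regular 16-gon of circumradius 4.5 (constant along its height) (area = (16/2)·4.500²·sin(360°/16) = 61.99 mm²); the cube at (15, 7) is present — its section is the full 5×15.5 rectangle (area 77.50 mm²); After the difference (first − rest): starting from the 18.5×28 cube (518.00 mm²), the 28.5×23.5 cube at (-0.5, 0.5) partially overlaps it — only the 434.75 mm² overlap (of its 669.75 mm²) is removed, clipping the outline; the r=4.5 cylinder at (12.5, -0.5) partially overlaps it — only the 4.35 mm² overlap (of its 61.99 mm²) is removed, clipping the outline; the 5×15.5 cube at (15, 7) misses the remaining region (no effect) — area = 78.90 mm²; the cylinder at (1, 1.5) is not intersected at this z (z outside [7, 22.5]); Merging all regions: only the result so far is present, so the union is just that shape — area = 78.90 mm². So its area = 78.90 mm². Layer 184 (z = 18.4): the cube does not reach this height (z outside [0, 9]); the 28.5×23.5 cube at (-0.5, 0.5) contributes its full rectangle (area 669.75 mm²); the r=4.5 cylinder at (12.5, -0.5) gives a regular 16-gon of circumradius 4.5 (constant along its height) (area = (16/2)·4.500²·sin(360°/16) = 61.99 mm²); the cube at (15, 7) (footprint 5×15.5) is included at this height (area 77.50 mm²); Subtracting the remaining from the first: the first operand is absent here, so nothing remains; the cylinder at (1, 1.5): section is a regular 16-gon, circumradius r=3.5 (area = (16/2)·3.500²·sin(360°/16) = 37.50 mm²); Taking the union: only the r=3.5 cylinder at (1, 1.5) is present, so the union is just that shape — area = 37.50 mm². So its area = 37.50 mm². Layer 6 is larger (78.90 vs 37.50 mm²).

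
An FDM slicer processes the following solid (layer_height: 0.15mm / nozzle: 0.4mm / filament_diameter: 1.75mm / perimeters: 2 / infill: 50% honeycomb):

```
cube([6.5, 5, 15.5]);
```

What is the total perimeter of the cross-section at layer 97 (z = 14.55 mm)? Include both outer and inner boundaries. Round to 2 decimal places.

23.00 mm

At z = 14.55 mm: the 6.5×5 cube contributes its full rectangle (perimeter 23.00 mm). Overall, the cross-section is a single solid region. Total boundary length (outer) = 23.00 mm.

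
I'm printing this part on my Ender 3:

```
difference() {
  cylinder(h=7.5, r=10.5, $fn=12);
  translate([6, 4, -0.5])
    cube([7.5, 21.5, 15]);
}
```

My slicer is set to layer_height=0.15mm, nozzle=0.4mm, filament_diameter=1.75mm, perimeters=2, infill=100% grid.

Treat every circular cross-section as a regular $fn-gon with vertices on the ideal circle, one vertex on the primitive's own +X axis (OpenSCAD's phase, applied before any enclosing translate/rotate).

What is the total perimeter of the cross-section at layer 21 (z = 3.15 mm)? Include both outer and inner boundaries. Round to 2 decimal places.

At z = 3.15 mm: the cylinder: section is a regular 12-gon, circumradius r=10.5 (perimeter = 2·12·10.500·sin(180°/12) = 65.22 mm); the 7.5×21.5 cube at (6, 4) contributes its full rectangle (perimeter 58.00 mm); After the difference (first − rest): starting from the r=10.5 cylinder, the 7.5×21.5 cube at (6, 4) partially overlaps it — only the 8.86 mm² overlap (of its 161.25 mm²) is removed, clipping the outline — boundary = 67.33 mm. Overall, the cross-section is a single solid region. Total boundary length (outer) = 67.33 mm.

67.33 mm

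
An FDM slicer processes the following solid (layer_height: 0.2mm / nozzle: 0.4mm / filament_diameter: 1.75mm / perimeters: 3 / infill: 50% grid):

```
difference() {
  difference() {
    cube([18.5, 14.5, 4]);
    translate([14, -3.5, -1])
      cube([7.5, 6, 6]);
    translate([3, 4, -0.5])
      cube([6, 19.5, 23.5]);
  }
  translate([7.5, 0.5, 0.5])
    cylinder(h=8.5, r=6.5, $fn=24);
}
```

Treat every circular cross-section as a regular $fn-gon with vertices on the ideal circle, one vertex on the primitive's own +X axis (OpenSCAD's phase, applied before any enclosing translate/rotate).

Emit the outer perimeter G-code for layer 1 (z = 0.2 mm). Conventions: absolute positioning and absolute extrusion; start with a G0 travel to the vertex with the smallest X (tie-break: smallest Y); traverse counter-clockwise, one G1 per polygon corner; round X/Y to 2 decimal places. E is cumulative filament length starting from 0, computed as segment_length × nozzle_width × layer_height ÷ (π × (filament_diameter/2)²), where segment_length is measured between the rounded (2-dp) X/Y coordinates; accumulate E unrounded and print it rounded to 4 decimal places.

G0 X0.00 Y0.00 Z0.20
G1 X14.00 Y0.00 E0.4656
G1 X14.00 Y2.50 E0.5488
G1 X18.50 Y2.50 E0.6985
G1 X18.50 Y14.50 E1.0976
G1 X9.00 Y14.50 E1.4136
G1 X9.00 Y4.00 E1.7628
G1 X3.00 Y4.00 E1.9623
G1 X3.00 Y14.50 E2.3116
G1 X0.00 Y14.50 E2.4114
G1 X0.00 Y0.00 E2.8936

At z = 0.2 mm: the cube is present — its section is the full 18.5×14.5 rectangle; the cube at (14, -3.5) is present — its section is the full 7.5×6 rectangle; the 6×19.5 cube at (3, 4) contributes its full rectangle; After the difference (first − rest): starting from the 18.5×14.5 cube, the 7.5×6 cube at (14, -3.5) partially overlaps it — only the 11.25 mm² overlap (of its 45.00 mm²) is removed, clipping the outline; the 6×19.5 cube at (3, 4) partially overlaps it — only the 63.00 mm² overlap (of its 117.00 mm²) is removed, clipping the outline — 1 connected region; the cylinder at (7.5, 0.5) does not reach this height (z outside [0.5, 9]); After the difference (first − rest): none of the subtracted shapes is present at this height, so the result so far is unchanged — 1 connected region. The outline is a single polygon with 10 vertices. Extrusion per mm of travel: 0.4 × 0.2 / (π × 0.875²) = 0.033260. Accumulating E over each segment gives final E = 2.8936.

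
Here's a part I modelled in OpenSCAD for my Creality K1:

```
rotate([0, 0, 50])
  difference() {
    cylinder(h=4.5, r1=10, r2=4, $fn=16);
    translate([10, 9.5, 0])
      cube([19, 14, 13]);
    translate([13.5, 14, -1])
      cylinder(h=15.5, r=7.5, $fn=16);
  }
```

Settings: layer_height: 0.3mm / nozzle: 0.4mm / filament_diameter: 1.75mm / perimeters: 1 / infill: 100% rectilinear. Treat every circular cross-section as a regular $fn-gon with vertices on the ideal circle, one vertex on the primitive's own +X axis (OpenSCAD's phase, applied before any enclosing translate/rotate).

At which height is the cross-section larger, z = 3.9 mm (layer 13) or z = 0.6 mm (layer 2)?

Layer 13 (z = 3.9): the cone: at t=0.867 of its height the radius interpolates to r₁+(r₂−r₁)t = 4.800, giving a regular 16-gon of that circumradius (area = (16/2)·4.800²·sin(360°/16) = 70.54 mm²); the cube at (10, 9.5) (footprint 19×14) is included at this height (area 266.00 mm²); the r=7.5 cylinder at (13.5, 14) gives a regular 16-gon of circumradius 7.5 (constant along its height) (area = (16/2)·7.500²·sin(360°/16) = 172.21 mm²); Subtracting the remaining from the first: starting from the cone (70.54 mm²), the 19×14 cube at (10, 9.5) misses the remaining region (no effect); the r=7.5 cylinder at (13.5, 14) misses the remaining region (no effect) — area = 70.54 mm²; (whole slice rotated 50° about Z — lengths, areas and connectivity unchanged). So its area = 70.54 mm². Layer 2 (z = 0.6): the cone (r1=10→r2=4) has section circumradius 9.200 here — a regular 16-gon (area = (16/2)·9.200²·sin(360°/16) = 259.12 mm²); the cube at (10, 9.5) is present — its section is the full 19×14 rectangle (area 266.00 mm²); the r=7.5 cylinder at (13.5, 14) contributes a regular 16-gon of circumradius 7.5 (area = (16/2)·7.500²·sin(360°/16) = 172.21 mm²); Taking the first minus the rest: starting from the cone (259.12 mm²), the 19×14 cube at (10, 9.5) misses the remaining region (no effect); the r=7.5 cylinder at (13.5, 14) misses the remaining region (no effect) — area = 259.12 mm²; (whole slice rotated 50° about Z — lengths, areas and connectivity unchanged). So its area = 259.12 mm². Layer 2 is larger (259.12 vs 70.54 mm²).

layer 2 (z = 0.6 mm)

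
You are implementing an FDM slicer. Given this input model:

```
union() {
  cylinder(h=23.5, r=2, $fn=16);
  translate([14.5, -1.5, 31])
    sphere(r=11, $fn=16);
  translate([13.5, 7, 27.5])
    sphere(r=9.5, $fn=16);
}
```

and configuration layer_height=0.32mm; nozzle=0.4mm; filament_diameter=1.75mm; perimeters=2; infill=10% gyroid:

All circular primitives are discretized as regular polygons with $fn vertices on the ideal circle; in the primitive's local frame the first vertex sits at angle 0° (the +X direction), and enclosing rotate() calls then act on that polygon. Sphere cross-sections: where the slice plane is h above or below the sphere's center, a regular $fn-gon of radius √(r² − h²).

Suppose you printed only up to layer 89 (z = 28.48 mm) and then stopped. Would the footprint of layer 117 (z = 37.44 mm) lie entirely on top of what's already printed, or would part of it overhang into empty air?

entirely on top

Compare the two slices. At z = 28.48: the cylinder is absent (z outside [0, 23.5]); the r=11 sphere at (14.5, -1.5) contributes a regular 16-gon of circumradius √(11²−2.52²) = 10.707 (area = (16/2)·10.707²·sin(360°/16) = 351.00 mm²); the r=9.5 sphere at (13.5, 7) contributes a regular 16-gon of circumradius √(9.5²−0.98²) = 9.449 (area = (16/2)·9.449²·sin(360°/16) = 273.36 mm²); Taking the union: the regions partially overlap — summed areas 624.35 mm² minus the doubly-counted overlap 145.29 mm² gives 479.06 mm² — area = 479.06 mm². At z = 37.44: the cylinder is not intersected at this z (z outside [0, 23.5]); the r=11 sphere at (14.5, -1.5) slices to a regular 16-gon of circumradius 8.918 (√(r²−h²) with h=6.44 from center) (area = (16/2)·8.918²·sin(360°/16) = 243.47 mm²); the sphere at (13.5, 7) is absent (|z−center|=9.940 > r=9.5); Taking the union: only the r=11 sphere at (14.5, -1.5) is present, so the union is just that shape — area = 243.47 mm². Checking containment: the cross-section at z = 37.44 is a subset of the cross-section at z = 28.48.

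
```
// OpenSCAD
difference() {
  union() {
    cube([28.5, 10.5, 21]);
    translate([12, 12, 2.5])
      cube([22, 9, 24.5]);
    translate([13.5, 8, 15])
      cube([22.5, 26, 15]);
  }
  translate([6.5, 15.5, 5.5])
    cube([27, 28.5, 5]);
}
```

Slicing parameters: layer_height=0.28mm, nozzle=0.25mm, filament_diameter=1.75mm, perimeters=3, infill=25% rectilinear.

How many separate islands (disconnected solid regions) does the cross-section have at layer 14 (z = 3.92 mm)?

2

At z = 3.92 mm: the cube (footprint 28.5×10.5) is included at this height; the cube at (12, 12) (footprint 22×9) is included at this height; the cube at (13.5, 8) does not reach this height (z outside [15, 30]); Merging all regions: the 2 present regions are separate (no shared area or edge), so areas and boundary lengths simply add and each stays a separate island — 2 connected regions; the cube at (6.5, 15.5) is absent (z outside [5.5, 10.5]); Subtracting the remaining from the first: none of the subtracted shapes is present at this height, so that combined region is unchanged — 2 connected regions. Overall, the cross-section has 2 separate islands. Island count = 2.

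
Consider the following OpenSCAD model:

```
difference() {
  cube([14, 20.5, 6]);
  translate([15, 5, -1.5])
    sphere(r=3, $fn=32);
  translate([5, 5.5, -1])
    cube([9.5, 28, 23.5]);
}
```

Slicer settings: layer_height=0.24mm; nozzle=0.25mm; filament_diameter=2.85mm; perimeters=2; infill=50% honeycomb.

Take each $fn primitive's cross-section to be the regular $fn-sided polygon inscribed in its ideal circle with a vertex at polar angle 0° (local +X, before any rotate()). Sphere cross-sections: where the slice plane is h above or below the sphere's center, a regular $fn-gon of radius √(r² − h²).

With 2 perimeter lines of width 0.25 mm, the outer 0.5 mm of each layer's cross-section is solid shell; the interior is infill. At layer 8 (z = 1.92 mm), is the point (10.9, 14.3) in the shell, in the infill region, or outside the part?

At z = 1.92 mm: the cube is present — its section is the full 14×20.5 rectangle; the sphere at (15, 5) is absent (|z−center|=3.420 > r=3); the 9.5×28 cube at (5, 5.5) contributes its full rectangle; After the difference (first − rest): starting from the 14×20.5 cube, the 9.5×28 cube at (5, 5.5) partially overlaps it — only the 135.00 mm² overlap (of its 266.00 mm²) is removed, clipping the outline — 1 connected region. Overall, the cross-section is a single solid region. The nearest boundary edge runs (5.00, 20.50)→(5.00, 5.50); distance from the point to it = 5.90 mm. The point is not inside any of the regions above, so it lies outside the cross-section (5.90 mm from the nearest boundary).

outside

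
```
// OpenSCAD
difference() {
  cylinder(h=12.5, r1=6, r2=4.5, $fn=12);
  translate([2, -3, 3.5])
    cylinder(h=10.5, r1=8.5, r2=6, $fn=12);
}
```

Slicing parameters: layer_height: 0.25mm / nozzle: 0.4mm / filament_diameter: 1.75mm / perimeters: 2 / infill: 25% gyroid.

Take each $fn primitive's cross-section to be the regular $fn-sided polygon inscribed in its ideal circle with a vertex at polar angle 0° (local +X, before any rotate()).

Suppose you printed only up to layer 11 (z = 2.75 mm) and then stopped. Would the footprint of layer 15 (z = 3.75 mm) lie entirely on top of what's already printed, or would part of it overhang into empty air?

entirely on top

Compare the two slices. At z = 2.75: the cone contributes a regular 12-gon of circumradius 5.670 (interpolated between r1=6 and r2=4.5 at t=0.220) (area = (12/2)·5.670²·sin(360°/12) = 96.45 mm²); the cone at (2, -3) is absent (z outside [3.5, 14]); Taking the first minus the rest: none of the subtracted shapes is present at this height, so the cone is unchanged — area = 96.45 mm². At z = 3.75: the cone contributes a regular 12-gon of circumradius 5.550 (interpolated between r1=6 and r2=4.5 at t=0.300) (area = (12/2)·5.550²·sin(360°/12) = 92.41 mm²); the cone at (2, -3) (r1=8.5→r2=6) has section circumradius 8.440 here — a regular 12-gon (area = (12/2)·8.440²·sin(360°/12) = 213.72 mm²); After the difference (first − rest): starting from the cone (92.41 mm²), the cone at (2, -3) partially overlaps it — only the 87.78 mm² overlap (of its 213.72 mm²) is removed, clipping the outline — area = 4.63 mm². Checking containment: the cross-section at z = 3.75 is a subset of the cross-section at z = 2.75.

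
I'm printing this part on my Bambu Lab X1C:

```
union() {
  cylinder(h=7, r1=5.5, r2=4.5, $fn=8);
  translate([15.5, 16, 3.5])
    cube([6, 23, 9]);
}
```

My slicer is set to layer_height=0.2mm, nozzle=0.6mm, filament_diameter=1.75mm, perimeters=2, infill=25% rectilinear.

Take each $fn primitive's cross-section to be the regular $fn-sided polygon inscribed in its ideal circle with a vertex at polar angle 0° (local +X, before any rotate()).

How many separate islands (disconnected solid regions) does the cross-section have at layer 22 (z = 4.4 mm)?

At z = 4.4 mm: the cone (r1=5.5→r2=4.5) has section circumradius 4.871 here — a regular 8-gon; the 6×23 cube at (15.5, 16) contributes its full rectangle; Merging all regions: the 2 present regions are separate (no shared area or edge), so areas and boundary lengths simply add and each stays a separate island — 2 connected regions. Overall, the cross-section has 2 separate islands. Island count = 2.

2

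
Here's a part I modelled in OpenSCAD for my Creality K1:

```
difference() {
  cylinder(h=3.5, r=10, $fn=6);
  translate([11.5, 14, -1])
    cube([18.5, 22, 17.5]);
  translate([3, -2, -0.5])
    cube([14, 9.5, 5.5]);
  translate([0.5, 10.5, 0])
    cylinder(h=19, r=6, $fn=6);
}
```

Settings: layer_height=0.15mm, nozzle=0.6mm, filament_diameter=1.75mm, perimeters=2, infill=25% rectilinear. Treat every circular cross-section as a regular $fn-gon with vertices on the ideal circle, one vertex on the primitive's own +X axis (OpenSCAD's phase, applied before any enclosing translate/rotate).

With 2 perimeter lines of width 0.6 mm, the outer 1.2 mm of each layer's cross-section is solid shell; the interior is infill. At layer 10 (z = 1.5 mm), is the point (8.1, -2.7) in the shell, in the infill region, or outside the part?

shell

At z = 1.5 mm: the cylinder: section is a regular 6-gon, circumradius r=10; the cube at (11.5, 14) (footprint 18.5×22) is included at this height; the cube at (3, -2) is present — its section is the full 14×9.5 rectangle; the cylinder at (0.5, 10.5): section is a regular 6-gon, circumradius r=6; Taking the first minus the rest: starting from the r=10 cylinder, the 18.5×22 cube at (11.5, 14) misses the remaining region (no effect); the 14×9.5 cube at (3, -2) partially overlaps it — only the 49.11 mm² overlap (of its 133.00 mm²) is removed, clipping the outline; the r=6 cylinder at (0.5, 10.5) partially overlaps it — only the 24.07 mm² overlap (of its 93.53 mm²) is removed, clipping the outline — 2 connected regions. Overall, the cross-section has 2 separate islands. The nearest boundary edge runs (8.85, -2.00)→(5.00, -8.66); distance from the point to it = 0.30 mm. (Shell/infill is judged within the island containing the point — the largest one.) The point is inside the cross-section, 0.30 mm from the nearest boundary — within the 1.2 mm shell band (2 × 0.6).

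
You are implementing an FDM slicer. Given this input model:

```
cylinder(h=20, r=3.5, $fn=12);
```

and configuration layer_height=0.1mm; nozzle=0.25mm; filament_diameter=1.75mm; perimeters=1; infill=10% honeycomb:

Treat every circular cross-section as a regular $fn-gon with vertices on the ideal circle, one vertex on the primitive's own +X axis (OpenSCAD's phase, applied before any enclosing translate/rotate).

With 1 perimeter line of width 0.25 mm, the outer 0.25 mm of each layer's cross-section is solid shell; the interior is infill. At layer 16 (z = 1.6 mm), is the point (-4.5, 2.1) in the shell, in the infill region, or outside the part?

outside

At z = 1.6 mm: the cylinder: section is a regular 12-gon, circumradius r=3.5. Overall, the cross-section is a single solid region. The nearest boundary edge runs (-3.03, 1.75)→(-3.50, 0.00); distance from the point to it = 1.51 mm. The point is not inside any of the regions above, so it lies outside the cross-section (1.51 mm from the nearest boundary).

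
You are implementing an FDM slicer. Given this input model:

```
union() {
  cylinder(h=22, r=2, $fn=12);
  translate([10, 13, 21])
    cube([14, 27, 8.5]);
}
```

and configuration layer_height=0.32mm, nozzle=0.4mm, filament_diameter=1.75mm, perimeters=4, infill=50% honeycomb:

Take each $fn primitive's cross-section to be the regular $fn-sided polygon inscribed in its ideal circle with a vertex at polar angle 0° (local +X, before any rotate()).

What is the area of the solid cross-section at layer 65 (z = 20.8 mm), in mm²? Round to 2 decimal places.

12.00 mm²

At z = 20.8 mm: the r=2 cylinder gives a regular 12-gon of circumradius 2 (constant along its height) (area = (12/2)·2.000²·sin(360°/12) = 12.00 mm²); the cube at (10, 13) is absent (z outside [21, 29.5]); Combining (union): only the r=2 cylinder is present, so the union is just that shape — area = 12.00 mm². Overall, the cross-section is a single solid region. Net area = 12.00 mm².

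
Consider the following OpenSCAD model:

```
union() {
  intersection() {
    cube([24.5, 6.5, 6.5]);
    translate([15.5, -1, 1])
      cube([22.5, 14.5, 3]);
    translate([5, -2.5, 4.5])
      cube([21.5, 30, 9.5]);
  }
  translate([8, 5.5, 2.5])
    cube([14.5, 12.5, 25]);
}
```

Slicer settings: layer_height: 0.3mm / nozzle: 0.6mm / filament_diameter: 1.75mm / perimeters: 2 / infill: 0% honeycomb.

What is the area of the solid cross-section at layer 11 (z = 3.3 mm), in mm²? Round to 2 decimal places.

181.25 mm²

At z = 3.3 mm: the 24.5×6.5 cube contributes its full rectangle (area 159.25 mm²); the cube at (15.5, -1) (footprint 22.5×14.5) is included at this height (area 326.25 mm²); the cube at (5, -2.5) is absent (z outside [4.5, 14]); Taking the intersection: at least one operand is absent at this height, so nothing remains; the cube at (8, 5.5) is present — its section is the full 14.5×12.5 rectangle (area 181.25 mm²); Combining (union): only the 14.5×12.5 cube at (8, 5.5) is present, so the union is just that shape — area = 181.25 mm². Overall, the cross-section is a single solid region. Net area = 181.25 mm².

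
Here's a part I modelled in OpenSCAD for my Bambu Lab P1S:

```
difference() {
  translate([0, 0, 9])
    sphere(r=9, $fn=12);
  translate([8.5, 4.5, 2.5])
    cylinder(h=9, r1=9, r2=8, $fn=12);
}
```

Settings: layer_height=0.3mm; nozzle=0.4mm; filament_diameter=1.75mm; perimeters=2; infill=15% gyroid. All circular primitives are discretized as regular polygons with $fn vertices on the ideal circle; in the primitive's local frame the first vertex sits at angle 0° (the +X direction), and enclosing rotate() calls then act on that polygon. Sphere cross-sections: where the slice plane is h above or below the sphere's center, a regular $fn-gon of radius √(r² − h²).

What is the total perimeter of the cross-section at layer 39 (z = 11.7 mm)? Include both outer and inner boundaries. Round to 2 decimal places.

At z = 11.7 mm: the sphere: section is a regular 12-gon, circumradius = √(r²−h²) = √(9²−2.7²) = 8.585 (perimeter = 2·12·8.585·sin(180°/12) = 53.33 mm); the cone at (8.5, 4.5) is not intersected at this z (z outside [2.5, 11.5]); After the difference (first − rest): none of the subtracted shapes is present at this height, so the r=9 sphere is unchanged — boundary = 53.33 mm. Overall, the cross-section is a single solid region. Total boundary length (outer) = 53.33 mm.

53.33 mm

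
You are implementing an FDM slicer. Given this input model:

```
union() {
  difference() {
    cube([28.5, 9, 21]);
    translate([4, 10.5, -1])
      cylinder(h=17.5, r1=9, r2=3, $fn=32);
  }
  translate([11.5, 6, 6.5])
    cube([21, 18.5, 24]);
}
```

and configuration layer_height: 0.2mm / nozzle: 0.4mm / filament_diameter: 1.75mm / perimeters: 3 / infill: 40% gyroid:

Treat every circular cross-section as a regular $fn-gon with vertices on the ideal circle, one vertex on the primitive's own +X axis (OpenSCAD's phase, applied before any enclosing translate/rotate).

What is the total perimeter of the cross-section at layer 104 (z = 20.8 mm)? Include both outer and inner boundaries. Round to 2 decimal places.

At z = 20.8 mm: the cube (footprint 28.5×9) is included at this height (perimeter 75.00 mm); the cone at (4, 10.5) is absent (z outside [-1, 16.5]); Taking the first minus the rest: none of the subtracted shapes is present at this height, so the 28.5×9 cube is unchanged — boundary = 75.00 mm; the 21×18.5 cube at (11.5, 6) contributes its full rectangle (perimeter 79.00 mm); Taking the union: the regions partially overlap (shared area 51.00 mm²), so the edge portions inside another operand are dropped and the merged outline is re-measured after clipping — boundary = 114.00 mm. Overall, the cross-section is a single solid region. Total boundary length (outer) = 114.00 mm.

114.00 mm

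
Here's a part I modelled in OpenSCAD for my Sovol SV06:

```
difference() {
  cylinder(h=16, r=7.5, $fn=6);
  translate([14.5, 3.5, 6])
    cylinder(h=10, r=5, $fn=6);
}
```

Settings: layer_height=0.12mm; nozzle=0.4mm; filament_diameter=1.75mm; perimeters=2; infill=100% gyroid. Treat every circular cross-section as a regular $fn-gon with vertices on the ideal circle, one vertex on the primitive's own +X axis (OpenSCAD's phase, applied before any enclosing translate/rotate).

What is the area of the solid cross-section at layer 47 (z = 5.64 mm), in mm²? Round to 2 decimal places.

146.14 mm²

At z = 5.64 mm: the r=7.5 cylinder gives a regular 6-gon of circumradius 7.5 (constant along its height) (area = (6/2)·7.500²·sin(360°/6) = 146.14 mm²); the cylinder at (14.5, 3.5) is absent (z outside [6, 16]); Subtracting the remaining from the first: none of the subtracted shapes is present at this height, so the r=7.5 cylinder is unchanged — area = 146.14 mm². Overall, the cross-section is a single solid region. Net area = 146.14 mm².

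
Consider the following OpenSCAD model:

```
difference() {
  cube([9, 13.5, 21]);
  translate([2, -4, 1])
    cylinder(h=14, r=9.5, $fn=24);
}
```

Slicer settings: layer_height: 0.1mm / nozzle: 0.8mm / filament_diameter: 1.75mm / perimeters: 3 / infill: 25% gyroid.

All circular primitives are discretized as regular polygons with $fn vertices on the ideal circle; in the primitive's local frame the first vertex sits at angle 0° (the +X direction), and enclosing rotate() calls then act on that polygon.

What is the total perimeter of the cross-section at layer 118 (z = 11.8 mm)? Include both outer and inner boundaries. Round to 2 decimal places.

At z = 11.8 mm: the cube (footprint 9×13.5) is included at this height (perimeter 45.00 mm); the cylinder at (2, -4): section is a regular 24-gon, circumradius r=9.5 (perimeter = 2·24·9.500·sin(180°/24) = 59.52 mm); Taking the first minus the rest: starting from the 9×13.5 cube, the r=9.5 cylinder at (2, -4) partially overlaps it — only the 42.18 mm² overlap (of its 280.30 mm²) is removed, clipping the outline — boundary = 38.34 mm. Overall, the cross-section is a single solid region. Total boundary length (outer) = 38.34 mm.

38.34 mm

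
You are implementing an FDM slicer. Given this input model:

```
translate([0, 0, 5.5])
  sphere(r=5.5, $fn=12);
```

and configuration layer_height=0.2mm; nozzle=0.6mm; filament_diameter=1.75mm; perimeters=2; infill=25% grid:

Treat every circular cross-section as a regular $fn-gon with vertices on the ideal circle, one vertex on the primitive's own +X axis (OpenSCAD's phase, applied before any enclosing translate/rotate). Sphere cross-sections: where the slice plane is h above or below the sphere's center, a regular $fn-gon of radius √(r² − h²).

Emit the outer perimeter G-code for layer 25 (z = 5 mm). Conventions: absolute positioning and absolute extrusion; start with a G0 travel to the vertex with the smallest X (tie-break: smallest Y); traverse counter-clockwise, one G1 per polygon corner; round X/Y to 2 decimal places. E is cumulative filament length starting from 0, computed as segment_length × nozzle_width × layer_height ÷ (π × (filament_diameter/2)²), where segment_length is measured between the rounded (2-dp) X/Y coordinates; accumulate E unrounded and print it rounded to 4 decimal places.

G0 X-5.48 Y0.00 Z5.00
G1 X-4.74 Y-2.74 E0.1416
G1 X-2.74 Y-4.74 E0.2827
G1 X0.00 Y-5.48 E0.4243
G1 X2.74 Y-4.74 E0.5659
G1 X4.74 Y-2.74 E0.7070
G1 X5.48 Y0.00 E0.8486
G1 X4.74 Y2.74 E0.9902
G1 X2.74 Y4.74 E1.1313
G1 X0.00 Y5.48 E1.2729
G1 X-2.74 Y4.74 E1.4145
G1 X-4.74 Y2.74 E1.5556
G1 X-5.48 Y0.00 E1.6972

At z = 5 mm: the sphere: section is a regular 12-gon, circumradius = √(r²−h²) = √(5.5²−0.5²) = 5.477. The outline is a single polygon with 12 vertices. Extrusion per mm of travel: 0.6 × 0.2 / (π × 0.875²) = 0.049890. Accumulating E over each segment gives final E = 1.6972.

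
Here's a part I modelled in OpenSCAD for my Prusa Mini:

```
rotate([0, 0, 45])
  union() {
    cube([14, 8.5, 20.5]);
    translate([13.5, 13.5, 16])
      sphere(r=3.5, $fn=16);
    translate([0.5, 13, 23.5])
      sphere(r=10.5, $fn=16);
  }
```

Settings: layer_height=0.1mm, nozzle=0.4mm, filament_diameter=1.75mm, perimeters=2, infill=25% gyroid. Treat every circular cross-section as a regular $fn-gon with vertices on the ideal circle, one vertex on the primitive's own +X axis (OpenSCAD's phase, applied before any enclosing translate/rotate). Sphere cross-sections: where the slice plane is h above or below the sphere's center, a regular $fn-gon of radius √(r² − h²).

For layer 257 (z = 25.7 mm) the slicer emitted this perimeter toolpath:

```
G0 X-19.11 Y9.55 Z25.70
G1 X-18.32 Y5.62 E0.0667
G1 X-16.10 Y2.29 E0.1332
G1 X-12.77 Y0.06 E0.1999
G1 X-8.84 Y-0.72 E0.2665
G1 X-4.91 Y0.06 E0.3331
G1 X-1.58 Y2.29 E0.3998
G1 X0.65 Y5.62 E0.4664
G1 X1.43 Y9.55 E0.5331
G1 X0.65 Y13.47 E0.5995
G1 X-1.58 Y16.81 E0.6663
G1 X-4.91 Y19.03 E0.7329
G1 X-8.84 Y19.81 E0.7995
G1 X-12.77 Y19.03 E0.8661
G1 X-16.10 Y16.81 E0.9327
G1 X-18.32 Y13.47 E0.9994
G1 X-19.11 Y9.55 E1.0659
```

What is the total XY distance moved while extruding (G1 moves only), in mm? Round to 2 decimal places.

Sum the Euclidean lengths of each G1 segment: total = 64.09 mm.

64.09 mm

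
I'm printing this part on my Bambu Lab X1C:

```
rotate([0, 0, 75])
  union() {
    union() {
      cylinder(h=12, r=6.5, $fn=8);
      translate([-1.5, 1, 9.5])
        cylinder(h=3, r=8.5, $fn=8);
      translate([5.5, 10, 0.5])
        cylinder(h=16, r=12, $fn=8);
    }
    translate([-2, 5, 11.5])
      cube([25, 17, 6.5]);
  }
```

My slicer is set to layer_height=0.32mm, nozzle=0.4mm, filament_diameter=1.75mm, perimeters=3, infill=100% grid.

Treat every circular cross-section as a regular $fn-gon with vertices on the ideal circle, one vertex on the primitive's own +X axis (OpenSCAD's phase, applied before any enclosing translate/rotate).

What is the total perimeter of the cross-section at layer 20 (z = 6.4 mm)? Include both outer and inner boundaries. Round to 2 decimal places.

83.71 mm

At z = 6.4 mm: the r=6.5 cylinder contributes a regular 8-gon of circumradius 6.5 (perimeter = 2·8·6.500·sin(180°/8) = 39.80 mm); the cylinder at (-1.5, 1) is not intersected at this z (z outside [9.5, 12.5]); the r=12 cylinder at (5.5, 10) gives a regular 8-gon of circumradius 12 (constant along its height) (perimeter = 2·8·12.000·sin(180°/8) = 73.48 mm); Merging all regions: the regions partially overlap (shared area 53.14 mm²), so the edge portions inside another operand are dropped and the merged outline is re-measured after clipping — boundary = 83.71 mm; the cube at (-2, 5) is absent (z outside [11.5, 18]); Merging all regions: only the result so far is present, so the union is just that shape — boundary = 83.71 mm; (whole slice rotated 75° about Z — lengths, areas and connectivity unchanged). Overall, the cross-section is a single solid region. Total boundary length (outer) = 83.71 mm.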